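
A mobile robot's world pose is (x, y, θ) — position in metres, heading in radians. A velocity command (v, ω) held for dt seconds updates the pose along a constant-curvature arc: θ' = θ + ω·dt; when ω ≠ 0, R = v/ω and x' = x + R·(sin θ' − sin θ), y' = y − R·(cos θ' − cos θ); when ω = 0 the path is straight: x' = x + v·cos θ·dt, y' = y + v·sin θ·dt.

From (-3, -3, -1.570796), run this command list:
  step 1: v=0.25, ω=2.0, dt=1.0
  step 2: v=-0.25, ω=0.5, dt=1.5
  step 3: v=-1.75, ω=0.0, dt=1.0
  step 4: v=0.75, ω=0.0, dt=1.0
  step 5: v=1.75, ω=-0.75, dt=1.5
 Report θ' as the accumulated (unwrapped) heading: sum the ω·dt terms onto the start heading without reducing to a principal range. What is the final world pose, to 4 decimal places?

(-1.4284, -2.8624, 0.0542)

step 1: θ'=0.4292 (R=0.1250) → pose (-2.8230, -3.1137, 0.4292)
step 2: θ'=1.1792 (R=-0.5000) → pose (-3.0771, -3.3775, 1.1792)
step 3: θ'=1.1792 (straight) → pose (-3.7450, -4.9950, 1.1792)
step 4: θ'=1.1792 (straight) → pose (-3.4587, -4.3018, 1.1792)
step 5: θ'=0.0542 (R=-2.3333) → pose (-1.4284, -2.8624, 0.0542)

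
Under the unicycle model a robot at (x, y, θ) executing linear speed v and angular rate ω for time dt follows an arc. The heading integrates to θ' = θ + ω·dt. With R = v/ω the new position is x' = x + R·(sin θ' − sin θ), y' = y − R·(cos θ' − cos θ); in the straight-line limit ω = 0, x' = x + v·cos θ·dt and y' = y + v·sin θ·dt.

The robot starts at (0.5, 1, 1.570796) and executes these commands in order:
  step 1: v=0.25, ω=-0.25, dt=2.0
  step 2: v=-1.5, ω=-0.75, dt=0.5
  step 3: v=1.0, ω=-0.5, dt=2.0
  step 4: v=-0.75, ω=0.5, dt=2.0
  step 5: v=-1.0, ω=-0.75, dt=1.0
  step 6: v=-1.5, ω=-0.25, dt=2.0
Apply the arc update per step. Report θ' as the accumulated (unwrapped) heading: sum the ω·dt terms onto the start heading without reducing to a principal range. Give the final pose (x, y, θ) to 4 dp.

step 1: θ'=1.0708 (R=-1.0000) → pose (0.6224, 1.4794, 1.0708)
step 2: θ'=0.6958 (R=2.0000) → pose (0.1492, 0.9032, 0.6958)
step 3: θ'=-0.3042 (R=-2.0000) → pose (2.0303, 1.2763, -0.3042)
step 4: θ'=0.6958 (R=-1.5000) → pose (0.6195, 0.9965, 0.6958)
step 5: θ'=-0.0542 (R=1.3333) → pose (-0.3074, 0.6885, -0.0542)
step 6: θ'=-0.5542 (R=6.0000) → pose (-3.1399, 1.5777, -0.5542)

(-3.1399, 1.5777, -0.5542)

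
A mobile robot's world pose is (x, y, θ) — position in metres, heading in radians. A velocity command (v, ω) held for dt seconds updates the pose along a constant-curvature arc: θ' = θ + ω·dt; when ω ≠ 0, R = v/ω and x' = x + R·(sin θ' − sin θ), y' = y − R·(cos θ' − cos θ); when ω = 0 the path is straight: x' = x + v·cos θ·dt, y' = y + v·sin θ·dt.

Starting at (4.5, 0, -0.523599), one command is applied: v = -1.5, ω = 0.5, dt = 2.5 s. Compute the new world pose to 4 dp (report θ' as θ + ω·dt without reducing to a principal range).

θ' = -0.5236 + 0.5·2.5 = 0.7264
R = v/ω = -1.5/0.5 = -3.0000
x' = 4.5 + -3.0000·(sin 0.7264 − sin -0.5236) = 1.0074
y' = 0 − -3.0000·(cos 0.7264 − cos -0.5236) = -0.3554

(1.0074, -0.3554, 0.7264)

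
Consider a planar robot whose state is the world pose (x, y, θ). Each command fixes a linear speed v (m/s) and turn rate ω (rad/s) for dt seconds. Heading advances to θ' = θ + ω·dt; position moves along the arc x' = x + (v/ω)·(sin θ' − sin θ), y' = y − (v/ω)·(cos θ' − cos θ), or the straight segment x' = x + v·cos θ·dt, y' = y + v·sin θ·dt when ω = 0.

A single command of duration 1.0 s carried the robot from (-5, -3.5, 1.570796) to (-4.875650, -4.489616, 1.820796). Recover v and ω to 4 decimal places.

Δθ = 1.820796 − 1.570796 = 0.250000
ω = Δθ/dt = 0.250000/1.0 = 0.2500
R = −Δy/(cos θ' − cos θ) = -4.0000
v = R·ω = -4.0000·0.2500 = -1.0000

v = -1.0000, ω = 0.2500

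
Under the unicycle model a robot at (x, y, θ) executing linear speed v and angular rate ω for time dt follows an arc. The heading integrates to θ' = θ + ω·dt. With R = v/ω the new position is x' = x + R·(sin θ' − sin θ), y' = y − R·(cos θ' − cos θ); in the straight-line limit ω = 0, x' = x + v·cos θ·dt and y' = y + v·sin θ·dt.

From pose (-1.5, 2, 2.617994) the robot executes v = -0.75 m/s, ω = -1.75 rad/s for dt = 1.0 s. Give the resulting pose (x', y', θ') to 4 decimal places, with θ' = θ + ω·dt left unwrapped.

(-1.3873, 1.3518, 0.8680)

θ' = 2.6180 + -1.75·1.0 = 0.8680
R = v/ω = -0.75/-1.75 = 0.4286
x' = -1.5 + 0.4286·(sin 0.8680 − sin 2.6180) = -1.3873
y' = 2 − 0.4286·(cos 0.8680 − cos 2.6180) = 1.3518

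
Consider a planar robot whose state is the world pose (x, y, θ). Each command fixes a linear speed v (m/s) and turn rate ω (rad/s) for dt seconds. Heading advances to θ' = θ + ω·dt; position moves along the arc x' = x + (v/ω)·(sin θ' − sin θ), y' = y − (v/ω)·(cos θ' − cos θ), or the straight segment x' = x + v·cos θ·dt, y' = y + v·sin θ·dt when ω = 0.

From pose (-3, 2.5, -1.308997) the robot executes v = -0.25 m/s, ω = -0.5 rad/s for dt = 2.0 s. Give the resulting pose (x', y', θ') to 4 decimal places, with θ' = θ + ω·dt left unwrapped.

θ' = -1.3090 + -0.5·2.0 = -2.3090
R = v/ω = -0.25/-0.5 = 0.5000
x' = -3 + 0.5000·(sin -2.3090 − sin -1.3090) = -2.8869
y' = 2.5 − 0.5000·(cos -2.3090 − cos -1.3090) = 2.9659

(-2.8869, 2.9659, -2.3090)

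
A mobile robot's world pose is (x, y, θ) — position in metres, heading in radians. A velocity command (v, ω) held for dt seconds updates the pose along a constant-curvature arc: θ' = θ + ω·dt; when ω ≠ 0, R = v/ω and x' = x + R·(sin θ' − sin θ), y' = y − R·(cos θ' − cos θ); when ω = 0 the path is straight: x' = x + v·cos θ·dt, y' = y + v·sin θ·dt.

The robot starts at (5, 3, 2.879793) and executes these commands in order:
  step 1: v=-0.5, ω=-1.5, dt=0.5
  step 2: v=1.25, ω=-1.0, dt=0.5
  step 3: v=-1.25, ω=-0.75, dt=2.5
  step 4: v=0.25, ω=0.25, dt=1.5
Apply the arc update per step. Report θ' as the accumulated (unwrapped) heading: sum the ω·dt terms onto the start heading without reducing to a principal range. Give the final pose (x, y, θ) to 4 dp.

step 1: θ'=2.1298 (R=0.3333) → pose (5.1963, 2.8548, 2.1298)
step 2: θ'=1.6298 (R=-1.2500) → pose (5.0082, 3.4440, 1.6298)
step 3: θ'=-0.2452 (R=1.6667) → pose (2.9399, 1.7289, -0.2452)
step 4: θ'=0.1298 (R=1.0000) → pose (3.3121, 1.7074, 0.1298)

(3.3121, 1.7074, 0.1298)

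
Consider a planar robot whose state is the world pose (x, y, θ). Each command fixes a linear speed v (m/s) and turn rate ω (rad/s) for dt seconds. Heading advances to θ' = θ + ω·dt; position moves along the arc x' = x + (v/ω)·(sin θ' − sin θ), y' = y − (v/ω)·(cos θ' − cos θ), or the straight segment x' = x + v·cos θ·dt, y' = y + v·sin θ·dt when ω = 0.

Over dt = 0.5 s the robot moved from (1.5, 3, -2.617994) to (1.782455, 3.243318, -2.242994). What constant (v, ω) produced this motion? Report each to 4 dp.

v = -0.7500, ω = 0.7500

Δθ = -2.242994 − -2.617994 = 0.375000
ω = Δθ/dt = 0.375000/0.5 = 0.7500
R = Δx/(sin θ' − sin θ) = -1.0000
v = R·ω = -1.0000·0.7500 = -0.7500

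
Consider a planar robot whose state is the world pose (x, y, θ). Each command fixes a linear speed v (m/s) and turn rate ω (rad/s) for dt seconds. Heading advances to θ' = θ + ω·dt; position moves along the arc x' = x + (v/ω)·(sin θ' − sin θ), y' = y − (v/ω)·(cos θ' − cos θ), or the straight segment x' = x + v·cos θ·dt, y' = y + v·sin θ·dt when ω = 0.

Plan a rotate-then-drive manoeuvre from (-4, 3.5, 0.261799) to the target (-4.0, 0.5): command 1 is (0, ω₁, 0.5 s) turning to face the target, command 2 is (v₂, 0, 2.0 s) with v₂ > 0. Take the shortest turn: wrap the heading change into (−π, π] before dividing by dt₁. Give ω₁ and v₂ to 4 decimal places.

heading to target = atan2(0.5−3.5, -4−-4) = -1.5708
Δθ = wrap(-1.5708 − 0.2618) = -1.8326; ω₁ = Δθ/dt₁ = -3.6652
distance = √((-4−-4)² + (0.5−3.5)²) = 3.0000; v₂ = distance/dt₂ = 1.5000

ω₁ = -3.6652, v₂ = 1.5000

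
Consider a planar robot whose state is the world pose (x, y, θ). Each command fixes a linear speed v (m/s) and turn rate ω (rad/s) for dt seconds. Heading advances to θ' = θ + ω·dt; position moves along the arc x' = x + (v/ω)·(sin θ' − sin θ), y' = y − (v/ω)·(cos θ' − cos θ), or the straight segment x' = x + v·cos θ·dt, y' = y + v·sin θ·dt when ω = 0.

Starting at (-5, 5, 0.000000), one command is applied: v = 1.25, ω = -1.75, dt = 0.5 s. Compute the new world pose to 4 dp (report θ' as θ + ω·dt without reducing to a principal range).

θ' = 0.0000 + -1.75·0.5 = -0.8750
R = v/ω = 1.25/-1.75 = -0.7143
x' = -5 + -0.7143·(sin -0.8750 − sin 0.0000) = -4.4518
y' = 5 − -0.7143·(cos -0.8750 − cos 0.0000) = 4.7436

(-4.4518, 4.7436, -0.8750)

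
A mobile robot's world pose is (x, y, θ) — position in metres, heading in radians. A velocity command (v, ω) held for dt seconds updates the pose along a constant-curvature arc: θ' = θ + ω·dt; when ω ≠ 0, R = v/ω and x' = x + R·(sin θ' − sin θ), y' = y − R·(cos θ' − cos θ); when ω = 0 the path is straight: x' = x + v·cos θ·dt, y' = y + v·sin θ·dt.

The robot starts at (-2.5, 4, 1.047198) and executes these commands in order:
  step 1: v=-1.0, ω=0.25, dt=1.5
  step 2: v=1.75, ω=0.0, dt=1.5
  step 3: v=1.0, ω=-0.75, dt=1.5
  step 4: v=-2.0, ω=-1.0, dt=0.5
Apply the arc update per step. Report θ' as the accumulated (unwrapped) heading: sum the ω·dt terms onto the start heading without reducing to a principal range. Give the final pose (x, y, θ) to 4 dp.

(-2.6635, 6.2191, -0.2028)

step 1: θ'=1.4222 (R=-4.0000) → pose (-2.9918, 2.5922, 1.4222)
step 2: θ'=1.4222 (straight) → pose (-2.6032, 5.1883, 1.4222)
step 3: θ'=0.2972 (R=-1.3333) → pose (-1.6750, 6.2658, 0.2972)
step 4: θ'=-0.2028 (R=2.0000) → pose (-2.6635, 6.2191, -0.2028)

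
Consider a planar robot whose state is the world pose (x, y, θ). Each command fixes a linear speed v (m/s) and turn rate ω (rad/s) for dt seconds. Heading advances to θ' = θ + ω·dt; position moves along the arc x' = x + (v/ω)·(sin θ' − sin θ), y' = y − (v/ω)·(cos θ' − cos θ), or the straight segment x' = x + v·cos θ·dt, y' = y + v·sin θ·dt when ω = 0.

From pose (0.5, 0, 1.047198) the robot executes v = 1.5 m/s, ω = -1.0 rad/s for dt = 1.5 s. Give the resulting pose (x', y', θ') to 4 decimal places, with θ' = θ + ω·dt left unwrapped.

θ' = 1.0472 + -1.0·1.5 = -0.4528
R = v/ω = 1.5/-1.0 = -1.5000
x' = 0.5 + -1.5000·(sin -0.4528 − sin 1.0472) = 2.4553
y' = 0 − -1.5000·(cos -0.4528 − cos 1.0472) = 0.5988

(2.4553, 0.5988, -0.4528)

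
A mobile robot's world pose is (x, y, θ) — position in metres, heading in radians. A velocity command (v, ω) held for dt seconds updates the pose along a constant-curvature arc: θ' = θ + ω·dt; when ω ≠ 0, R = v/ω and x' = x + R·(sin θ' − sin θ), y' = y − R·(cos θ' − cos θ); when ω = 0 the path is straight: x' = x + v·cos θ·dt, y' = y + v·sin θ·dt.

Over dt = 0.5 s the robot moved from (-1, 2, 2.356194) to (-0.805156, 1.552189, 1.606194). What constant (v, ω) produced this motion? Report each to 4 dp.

Δθ = 1.606194 − 2.356194 = -0.750000
ω = Δθ/dt = -0.750000/0.5 = -1.5000
R = −Δy/(cos θ' − cos θ) = 0.6667
v = R·ω = 0.6667·-1.5000 = -1.0000

v = -1.0000, ω = -1.5000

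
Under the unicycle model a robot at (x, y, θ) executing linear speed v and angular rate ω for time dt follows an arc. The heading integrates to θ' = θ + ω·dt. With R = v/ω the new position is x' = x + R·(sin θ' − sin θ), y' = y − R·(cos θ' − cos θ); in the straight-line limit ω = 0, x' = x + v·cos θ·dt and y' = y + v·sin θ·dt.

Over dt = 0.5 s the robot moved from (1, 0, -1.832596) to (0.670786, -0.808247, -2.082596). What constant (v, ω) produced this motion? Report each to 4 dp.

v = 1.7500, ω = -0.5000

Δθ = -2.082596 − -1.832596 = -0.250000
ω = Δθ/dt = -0.250000/0.5 = -0.5000
R = −Δy/(cos θ' − cos θ) = -3.5000
v = R·ω = -3.5000·-0.5000 = 1.7500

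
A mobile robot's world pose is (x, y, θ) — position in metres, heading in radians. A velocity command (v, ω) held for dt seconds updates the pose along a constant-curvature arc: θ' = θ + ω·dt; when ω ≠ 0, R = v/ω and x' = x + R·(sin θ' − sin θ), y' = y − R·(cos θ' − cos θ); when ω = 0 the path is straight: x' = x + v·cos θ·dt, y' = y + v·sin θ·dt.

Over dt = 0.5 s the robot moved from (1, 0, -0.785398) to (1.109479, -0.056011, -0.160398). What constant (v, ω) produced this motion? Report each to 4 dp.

Δθ = -0.160398 − -0.785398 = 0.625000
ω = Δθ/dt = 0.625000/0.5 = 1.2500
R = Δx/(sin θ' − sin θ) = 0.2000
v = R·ω = 0.2000·1.2500 = 0.2500

v = 0.2500, ω = 1.2500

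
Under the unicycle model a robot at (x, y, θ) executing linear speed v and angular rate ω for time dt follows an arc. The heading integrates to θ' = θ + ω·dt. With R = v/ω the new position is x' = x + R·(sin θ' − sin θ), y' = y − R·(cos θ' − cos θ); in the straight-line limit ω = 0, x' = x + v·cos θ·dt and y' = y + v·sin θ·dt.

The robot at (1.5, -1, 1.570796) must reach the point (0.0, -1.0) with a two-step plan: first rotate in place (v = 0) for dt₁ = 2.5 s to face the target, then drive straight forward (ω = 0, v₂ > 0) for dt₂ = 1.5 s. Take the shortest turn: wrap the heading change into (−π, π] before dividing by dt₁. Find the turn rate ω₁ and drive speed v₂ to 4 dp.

heading to target = atan2(-1−-1, 0−1.5) = 3.1416
Δθ = wrap(3.1416 − 1.5708) = 1.5708; ω₁ = Δθ/dt₁ = 0.6283
distance = √((0−1.5)² + (-1−-1)²) = 1.5000; v₂ = distance/dt₂ = 1.0000

ω₁ = 0.6283, v₂ = 1.0000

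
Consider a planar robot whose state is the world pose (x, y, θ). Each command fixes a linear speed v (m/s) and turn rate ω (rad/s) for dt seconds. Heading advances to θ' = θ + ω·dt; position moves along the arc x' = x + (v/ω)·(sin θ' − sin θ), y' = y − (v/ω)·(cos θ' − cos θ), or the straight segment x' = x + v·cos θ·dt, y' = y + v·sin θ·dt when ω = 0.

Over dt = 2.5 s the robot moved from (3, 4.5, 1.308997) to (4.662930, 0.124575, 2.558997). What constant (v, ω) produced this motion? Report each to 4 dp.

Δθ = 2.558997 − 1.308997 = 1.250000
ω = Δθ/dt = 1.250000/2.5 = 0.5000
R = −Δy/(cos θ' − cos θ) = -4.0000
v = R·ω = -4.0000·0.5000 = -2.0000

v = -2.0000, ω = 0.5000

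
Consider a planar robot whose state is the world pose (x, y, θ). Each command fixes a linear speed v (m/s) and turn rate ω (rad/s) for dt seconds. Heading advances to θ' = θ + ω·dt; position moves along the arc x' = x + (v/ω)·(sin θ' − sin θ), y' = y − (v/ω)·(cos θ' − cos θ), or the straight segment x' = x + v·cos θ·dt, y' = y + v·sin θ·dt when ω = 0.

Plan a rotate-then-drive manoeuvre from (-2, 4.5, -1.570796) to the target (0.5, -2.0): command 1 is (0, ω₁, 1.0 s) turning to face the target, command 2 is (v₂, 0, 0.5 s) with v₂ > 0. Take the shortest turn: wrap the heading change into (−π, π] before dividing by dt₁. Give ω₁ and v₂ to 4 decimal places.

heading to target = atan2(-2−4.5, 0.5−-2) = -1.2036
Δθ = wrap(-1.2036 − -1.5708) = 0.3672; ω₁ = Δθ/dt₁ = 0.3672
distance = √((0.5−-2)² + (-2−4.5)²) = 6.9642; v₂ = distance/dt₂ = 13.9284

ω₁ = 0.3672, v₂ = 13.9284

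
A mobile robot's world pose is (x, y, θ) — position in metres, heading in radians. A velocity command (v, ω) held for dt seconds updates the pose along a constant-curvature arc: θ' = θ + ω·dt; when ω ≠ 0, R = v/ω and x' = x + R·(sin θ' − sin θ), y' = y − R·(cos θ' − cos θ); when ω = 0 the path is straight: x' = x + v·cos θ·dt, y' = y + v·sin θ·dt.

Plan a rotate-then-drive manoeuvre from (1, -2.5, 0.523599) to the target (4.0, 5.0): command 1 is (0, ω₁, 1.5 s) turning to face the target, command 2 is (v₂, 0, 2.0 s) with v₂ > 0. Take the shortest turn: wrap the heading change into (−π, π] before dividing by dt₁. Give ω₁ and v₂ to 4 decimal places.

heading to target = atan2(5−-2.5, 4−1) = 1.1903
Δθ = wrap(1.1903 − 0.5236) = 0.6667; ω₁ = Δθ/dt₁ = 0.4445
distance = √((4−1)² + (5−-2.5)²) = 8.0777; v₂ = distance/dt₂ = 4.0389

ω₁ = 0.4445, v₂ = 4.0389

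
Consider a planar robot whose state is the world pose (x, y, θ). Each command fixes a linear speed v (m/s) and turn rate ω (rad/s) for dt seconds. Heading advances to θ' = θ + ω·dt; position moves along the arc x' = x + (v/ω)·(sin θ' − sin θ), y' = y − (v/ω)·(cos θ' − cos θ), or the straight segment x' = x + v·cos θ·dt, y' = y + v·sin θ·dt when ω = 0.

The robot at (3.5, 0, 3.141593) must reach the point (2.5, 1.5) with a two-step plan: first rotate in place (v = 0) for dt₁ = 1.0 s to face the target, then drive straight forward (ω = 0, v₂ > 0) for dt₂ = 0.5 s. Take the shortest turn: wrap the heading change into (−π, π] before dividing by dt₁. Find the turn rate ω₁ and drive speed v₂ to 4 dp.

heading to target = atan2(1.5−0, 2.5−3.5) = 2.1588
Δθ = wrap(2.1588 − 3.1416) = -0.9828; ω₁ = Δθ/dt₁ = -0.9828
distance = √((2.5−3.5)² + (1.5−0)²) = 1.8028; v₂ = distance/dt₂ = 3.6056

ω₁ = -0.9828, v₂ = 3.6056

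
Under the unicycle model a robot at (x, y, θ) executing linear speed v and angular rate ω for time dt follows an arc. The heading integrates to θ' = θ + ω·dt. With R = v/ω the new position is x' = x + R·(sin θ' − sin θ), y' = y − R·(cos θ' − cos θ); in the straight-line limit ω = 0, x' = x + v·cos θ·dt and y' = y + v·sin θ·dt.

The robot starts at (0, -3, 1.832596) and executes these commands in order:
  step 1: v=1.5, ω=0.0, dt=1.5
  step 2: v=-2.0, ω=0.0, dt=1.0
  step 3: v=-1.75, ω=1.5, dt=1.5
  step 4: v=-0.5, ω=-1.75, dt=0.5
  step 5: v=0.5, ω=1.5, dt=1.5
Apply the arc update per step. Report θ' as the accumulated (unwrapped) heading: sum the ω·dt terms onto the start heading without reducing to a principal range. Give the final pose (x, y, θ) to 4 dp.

(1.9941, -3.5855, 5.4576)

step 1: θ'=1.8326 (straight) → pose (-0.5823, -0.8267, 1.8326)
step 2: θ'=1.8326 (straight) → pose (-0.0647, -2.7585, 1.8326)
step 3: θ'=4.0826 (R=-1.1667) → pose (2.0050, -3.1437, 4.0826)
step 4: θ'=3.2076 (R=0.2857) → pose (2.2171, -3.0269, 3.2076)
step 5: θ'=5.4576 (R=0.3333) → pose (1.9941, -3.5855, 5.4576)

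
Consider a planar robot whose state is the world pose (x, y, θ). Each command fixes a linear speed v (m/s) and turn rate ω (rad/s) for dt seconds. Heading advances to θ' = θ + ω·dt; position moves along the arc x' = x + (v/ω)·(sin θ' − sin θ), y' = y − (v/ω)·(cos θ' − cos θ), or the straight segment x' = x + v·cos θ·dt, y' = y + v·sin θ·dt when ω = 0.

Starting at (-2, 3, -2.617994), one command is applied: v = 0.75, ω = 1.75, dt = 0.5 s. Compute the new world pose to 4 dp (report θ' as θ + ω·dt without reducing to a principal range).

(-2.2079, 2.7023, -1.7430)

θ' = -2.6180 + 1.75·0.5 = -1.7430
R = v/ω = 0.75/1.75 = 0.4286
x' = -2 + 0.4286·(sin -1.7430 − sin -2.6180) = -2.2079
y' = 3 − 0.4286·(cos -1.7430 − cos -2.6180) = 2.7023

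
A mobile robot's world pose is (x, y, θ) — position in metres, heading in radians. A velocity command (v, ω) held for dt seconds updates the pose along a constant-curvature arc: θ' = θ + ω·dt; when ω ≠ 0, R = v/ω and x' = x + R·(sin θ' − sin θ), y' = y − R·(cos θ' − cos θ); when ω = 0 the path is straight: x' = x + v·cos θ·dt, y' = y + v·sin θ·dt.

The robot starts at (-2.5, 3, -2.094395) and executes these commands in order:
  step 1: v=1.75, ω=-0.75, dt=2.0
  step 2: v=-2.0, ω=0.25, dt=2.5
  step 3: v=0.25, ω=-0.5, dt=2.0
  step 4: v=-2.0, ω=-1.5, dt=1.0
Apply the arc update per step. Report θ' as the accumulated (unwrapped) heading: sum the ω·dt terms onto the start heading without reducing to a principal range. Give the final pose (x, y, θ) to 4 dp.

step 1: θ'=-3.5944 (R=-2.3333) → pose (-5.5415, 2.0685, -3.5944)
step 2: θ'=-2.9694 (R=-8.0000) → pose (-0.6708, 1.3806, -2.9694)
step 3: θ'=-3.9694 (R=-0.5000) → pose (-1.1247, 1.5349, -3.9694)
step 4: θ'=-5.4694 (R=1.3333) → pose (-1.1375, -0.2827, -5.4694)

(-1.1375, -0.2827, -5.4694)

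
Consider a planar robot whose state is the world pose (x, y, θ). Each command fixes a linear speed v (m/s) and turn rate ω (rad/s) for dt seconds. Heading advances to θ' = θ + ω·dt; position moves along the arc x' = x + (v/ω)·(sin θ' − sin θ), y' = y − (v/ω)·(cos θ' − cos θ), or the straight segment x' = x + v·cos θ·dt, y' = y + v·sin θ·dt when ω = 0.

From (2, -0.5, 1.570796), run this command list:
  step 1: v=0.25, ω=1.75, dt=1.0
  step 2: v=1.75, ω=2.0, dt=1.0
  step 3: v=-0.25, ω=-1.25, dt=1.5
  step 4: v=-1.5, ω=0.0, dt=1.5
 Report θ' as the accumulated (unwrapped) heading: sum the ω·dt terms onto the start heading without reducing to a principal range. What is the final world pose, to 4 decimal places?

step 1: θ'=3.3208 (R=0.1429) → pose (1.8317, -0.3594, 3.3208)
step 2: θ'=5.3208 (R=0.8750) → pose (1.2697, -1.7205, 5.3208)
step 3: θ'=3.4458 (R=0.2000) → pose (1.3739, -1.4154, 3.4458)
step 4: θ'=3.4458 (straight) → pose (3.5206, -0.7415, 3.4458)

(3.5206, -0.7415, 3.4458)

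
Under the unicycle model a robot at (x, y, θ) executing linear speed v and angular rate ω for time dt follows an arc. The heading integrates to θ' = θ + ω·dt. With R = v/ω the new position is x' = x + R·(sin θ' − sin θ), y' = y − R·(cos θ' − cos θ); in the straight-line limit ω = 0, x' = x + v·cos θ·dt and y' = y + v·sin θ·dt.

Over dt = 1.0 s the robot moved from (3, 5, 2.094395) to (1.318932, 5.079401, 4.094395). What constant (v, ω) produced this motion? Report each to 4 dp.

Δθ = 4.094395 − 2.094395 = 2.000000
ω = Δθ/dt = 2.000000/1.0 = 2.0000
R = Δx/(sin θ' − sin θ) = 1.0000
v = R·ω = 1.0000·2.0000 = 2.0000

v = 2.0000, ω = 2.0000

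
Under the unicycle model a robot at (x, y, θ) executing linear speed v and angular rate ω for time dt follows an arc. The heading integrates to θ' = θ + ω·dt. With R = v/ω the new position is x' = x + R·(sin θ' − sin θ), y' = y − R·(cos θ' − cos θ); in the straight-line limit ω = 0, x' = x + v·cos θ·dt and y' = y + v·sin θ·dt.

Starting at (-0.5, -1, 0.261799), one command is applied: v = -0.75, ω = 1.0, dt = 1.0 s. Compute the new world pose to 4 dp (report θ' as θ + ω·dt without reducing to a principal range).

(-1.0204, -1.4964, 1.2618)

θ' = 0.2618 + 1.0·1.0 = 1.2618
R = v/ω = -0.75/1.0 = -0.7500
x' = -0.5 + -0.7500·(sin 1.2618 − sin 0.2618) = -1.0204
y' = -1 − -0.7500·(cos 1.2618 − cos 0.2618) = -1.4964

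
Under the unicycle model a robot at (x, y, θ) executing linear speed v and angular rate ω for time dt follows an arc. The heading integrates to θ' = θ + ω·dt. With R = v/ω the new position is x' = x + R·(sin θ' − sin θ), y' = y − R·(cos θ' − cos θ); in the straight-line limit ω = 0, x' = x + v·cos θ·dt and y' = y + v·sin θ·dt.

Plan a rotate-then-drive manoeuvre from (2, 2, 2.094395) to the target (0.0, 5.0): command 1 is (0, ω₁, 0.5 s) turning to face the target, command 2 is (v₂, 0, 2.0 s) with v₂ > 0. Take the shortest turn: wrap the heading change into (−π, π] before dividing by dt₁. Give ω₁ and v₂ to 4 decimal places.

ω₁ = 0.1288, v₂ = 1.8028

heading to target = atan2(5−2, 0−2) = 2.1588
Δθ = wrap(2.1588 − 2.0944) = 0.0644; ω₁ = Δθ/dt₁ = 0.1288
distance = √((0−2)² + (5−2)²) = 3.6056; v₂ = distance/dt₂ = 1.8028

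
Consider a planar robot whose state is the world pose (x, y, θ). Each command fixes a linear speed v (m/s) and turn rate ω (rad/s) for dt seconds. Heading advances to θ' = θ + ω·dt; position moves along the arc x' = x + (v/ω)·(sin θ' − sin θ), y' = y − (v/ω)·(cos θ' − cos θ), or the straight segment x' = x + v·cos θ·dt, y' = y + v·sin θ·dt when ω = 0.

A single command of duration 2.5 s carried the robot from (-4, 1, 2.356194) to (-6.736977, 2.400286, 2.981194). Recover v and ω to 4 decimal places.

Δθ = 2.981194 − 2.356194 = 0.625000
ω = Δθ/dt = 0.625000/2.5 = 0.2500
R = Δx/(sin θ' − sin θ) = 5.0000
v = R·ω = 5.0000·0.2500 = 1.2500

v = 1.2500, ω = 0.2500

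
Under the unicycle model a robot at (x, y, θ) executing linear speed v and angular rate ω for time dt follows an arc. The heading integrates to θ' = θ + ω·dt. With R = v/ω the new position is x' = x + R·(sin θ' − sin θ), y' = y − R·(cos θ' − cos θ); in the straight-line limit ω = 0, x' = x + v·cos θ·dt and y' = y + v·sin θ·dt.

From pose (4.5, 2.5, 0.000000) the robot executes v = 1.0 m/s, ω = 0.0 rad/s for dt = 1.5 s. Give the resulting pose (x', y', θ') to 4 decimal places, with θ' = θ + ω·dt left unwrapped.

θ' = 0.0000 + 0.0·1.5 = 0.0000
ω = 0 → straight: x' = 4.5 + 1.0·cos(0.0000)·1.5 = 6.0000
y' = 2.5 + 1.0·sin(0.0000)·1.5 = 2.5000

(6.0000, 2.5000, 0.0000)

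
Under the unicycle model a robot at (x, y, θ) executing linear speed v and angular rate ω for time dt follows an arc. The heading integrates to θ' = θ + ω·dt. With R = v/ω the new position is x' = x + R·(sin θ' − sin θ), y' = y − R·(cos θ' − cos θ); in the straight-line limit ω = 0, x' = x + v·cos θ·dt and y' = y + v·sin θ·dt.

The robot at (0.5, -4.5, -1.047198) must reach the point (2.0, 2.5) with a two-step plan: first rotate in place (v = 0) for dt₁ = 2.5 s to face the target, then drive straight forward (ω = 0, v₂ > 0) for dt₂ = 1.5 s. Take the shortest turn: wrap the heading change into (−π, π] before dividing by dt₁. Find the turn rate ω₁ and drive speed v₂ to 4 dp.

heading to target = atan2(2.5−-4.5, 2−0.5) = 1.3597
Δθ = wrap(1.3597 − -1.0472) = 2.4069; ω₁ = Δθ/dt₁ = 0.9628
distance = √((2−0.5)² + (2.5−-4.5)²) = 7.1589; v₂ = distance/dt₂ = 4.7726

ω₁ = 0.9628, v₂ = 4.7726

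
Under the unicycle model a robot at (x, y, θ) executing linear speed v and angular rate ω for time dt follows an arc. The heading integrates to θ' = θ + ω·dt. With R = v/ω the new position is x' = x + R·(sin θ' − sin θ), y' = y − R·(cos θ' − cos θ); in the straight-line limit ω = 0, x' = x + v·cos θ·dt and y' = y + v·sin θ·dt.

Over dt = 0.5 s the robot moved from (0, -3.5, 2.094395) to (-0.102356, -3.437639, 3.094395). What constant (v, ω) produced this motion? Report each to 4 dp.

v = 0.2500, ω = 2.0000

Δθ = 3.094395 − 2.094395 = 1.000000
ω = Δθ/dt = 1.000000/0.5 = 2.0000
R = Δx/(sin θ' − sin θ) = 0.1250
v = R·ω = 0.1250·2.0000 = 0.2500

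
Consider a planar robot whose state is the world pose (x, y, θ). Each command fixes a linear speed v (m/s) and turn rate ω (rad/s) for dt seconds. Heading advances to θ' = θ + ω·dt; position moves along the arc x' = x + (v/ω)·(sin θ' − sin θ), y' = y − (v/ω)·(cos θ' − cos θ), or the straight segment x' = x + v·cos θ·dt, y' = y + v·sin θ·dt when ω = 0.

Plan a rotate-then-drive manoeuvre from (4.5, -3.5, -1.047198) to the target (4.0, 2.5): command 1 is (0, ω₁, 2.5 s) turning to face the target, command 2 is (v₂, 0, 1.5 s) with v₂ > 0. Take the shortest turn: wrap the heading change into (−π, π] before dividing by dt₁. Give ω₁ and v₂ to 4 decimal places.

ω₁ = 1.0805, v₂ = 4.0139

heading to target = atan2(2.5−-3.5, 4−4.5) = 1.6539
Δθ = wrap(1.6539 − -1.0472) = 2.7011; ω₁ = Δθ/dt₁ = 1.0805
distance = √((4−4.5)² + (2.5−-3.5)²) = 6.0208; v₂ = distance/dt₂ = 4.0139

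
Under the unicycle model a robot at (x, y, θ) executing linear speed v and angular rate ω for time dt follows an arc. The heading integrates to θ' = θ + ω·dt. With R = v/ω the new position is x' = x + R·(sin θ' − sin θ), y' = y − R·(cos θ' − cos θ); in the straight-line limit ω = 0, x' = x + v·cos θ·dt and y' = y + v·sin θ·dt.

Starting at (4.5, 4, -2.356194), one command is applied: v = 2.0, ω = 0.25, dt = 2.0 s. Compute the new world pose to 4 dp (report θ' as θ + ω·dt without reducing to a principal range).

(2.4805, 0.5955, -1.8562)

θ' = -2.3562 + 0.25·2.0 = -1.8562
R = v/ω = 2.0/0.25 = 8.0000
x' = 4.5 + 8.0000·(sin -1.8562 − sin -2.3562) = 2.4805
y' = 4 − 8.0000·(cos -1.8562 − cos -2.3562) = 0.5955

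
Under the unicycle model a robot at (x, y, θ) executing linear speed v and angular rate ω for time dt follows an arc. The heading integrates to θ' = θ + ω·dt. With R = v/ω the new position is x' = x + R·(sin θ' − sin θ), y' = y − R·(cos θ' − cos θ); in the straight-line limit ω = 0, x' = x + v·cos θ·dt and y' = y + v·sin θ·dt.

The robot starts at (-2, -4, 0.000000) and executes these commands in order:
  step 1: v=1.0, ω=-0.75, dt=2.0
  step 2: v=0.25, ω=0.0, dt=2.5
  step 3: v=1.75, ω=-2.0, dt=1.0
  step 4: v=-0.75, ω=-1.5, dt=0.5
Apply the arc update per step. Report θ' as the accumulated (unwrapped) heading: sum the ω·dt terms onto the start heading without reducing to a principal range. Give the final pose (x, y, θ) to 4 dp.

(-1.5334, -6.9889, -4.2500)

step 1: θ'=-1.5000 (R=-1.3333) → pose (-0.6700, -5.2390, -1.5000)
step 2: θ'=-1.5000 (straight) → pose (-0.6258, -5.8625, -1.5000)
step 3: θ'=-3.5000 (R=-0.8750) → pose (-1.8055, -6.7437, -3.5000)
step 4: θ'=-4.2500 (R=0.5000) → pose (-1.5334, -6.9889, -4.2500)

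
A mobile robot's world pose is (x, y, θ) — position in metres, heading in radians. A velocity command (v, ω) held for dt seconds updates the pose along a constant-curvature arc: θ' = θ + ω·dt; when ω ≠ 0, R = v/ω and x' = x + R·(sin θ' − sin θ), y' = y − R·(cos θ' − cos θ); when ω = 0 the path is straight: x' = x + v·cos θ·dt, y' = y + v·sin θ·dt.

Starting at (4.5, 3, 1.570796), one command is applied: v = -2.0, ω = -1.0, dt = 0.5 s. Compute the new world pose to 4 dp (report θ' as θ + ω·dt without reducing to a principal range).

(4.2552, 2.0411, 1.0708)

θ' = 1.5708 + -1.0·0.5 = 1.0708
R = v/ω = -2.0/-1.0 = 2.0000
x' = 4.5 + 2.0000·(sin 1.0708 − sin 1.5708) = 4.2552
y' = 3 − 2.0000·(cos 1.0708 − cos 1.5708) = 2.0411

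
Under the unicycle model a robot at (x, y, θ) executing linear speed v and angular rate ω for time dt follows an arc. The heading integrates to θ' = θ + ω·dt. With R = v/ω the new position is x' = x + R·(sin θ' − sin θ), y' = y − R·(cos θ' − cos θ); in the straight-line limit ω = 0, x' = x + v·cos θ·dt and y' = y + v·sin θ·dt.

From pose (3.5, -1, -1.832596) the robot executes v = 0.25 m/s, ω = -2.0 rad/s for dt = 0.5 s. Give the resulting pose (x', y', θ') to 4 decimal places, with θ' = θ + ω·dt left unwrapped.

θ' = -1.8326 + -2.0·0.5 = -2.8326
R = v/ω = 0.25/-2.0 = -0.1250
x' = 3.5 + -0.1250·(sin -2.8326 − sin -1.8326) = 3.4173
y' = -1 − -0.1250·(cos -2.8326 − cos -1.8326) = -1.0867

(3.4173, -1.0867, -2.8326)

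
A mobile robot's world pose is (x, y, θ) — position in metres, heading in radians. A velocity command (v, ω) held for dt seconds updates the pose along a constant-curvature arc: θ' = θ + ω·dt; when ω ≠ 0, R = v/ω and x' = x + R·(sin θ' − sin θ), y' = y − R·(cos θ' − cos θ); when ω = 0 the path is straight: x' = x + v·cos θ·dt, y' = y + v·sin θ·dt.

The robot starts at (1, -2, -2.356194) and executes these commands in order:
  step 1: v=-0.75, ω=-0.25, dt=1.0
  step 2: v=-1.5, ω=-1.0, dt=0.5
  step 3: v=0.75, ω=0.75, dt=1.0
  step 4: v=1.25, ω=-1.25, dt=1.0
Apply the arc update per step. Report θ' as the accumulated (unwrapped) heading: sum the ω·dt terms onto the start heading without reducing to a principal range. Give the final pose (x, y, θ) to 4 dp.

step 1: θ'=-2.6062 (R=3.0000) → pose (1.5908, -1.5411, -2.6062)
step 2: θ'=-3.1062 (R=1.5000) → pose (2.3030, -1.3322, -3.1062)
step 3: θ'=-2.3562 (R=1.0000) → pose (1.6312, -1.6244, -2.3562)
step 4: θ'=-3.6062 (R=-1.0000) → pose (0.4761, -1.8113, -3.6062)

(0.4761, -1.8113, -3.6062)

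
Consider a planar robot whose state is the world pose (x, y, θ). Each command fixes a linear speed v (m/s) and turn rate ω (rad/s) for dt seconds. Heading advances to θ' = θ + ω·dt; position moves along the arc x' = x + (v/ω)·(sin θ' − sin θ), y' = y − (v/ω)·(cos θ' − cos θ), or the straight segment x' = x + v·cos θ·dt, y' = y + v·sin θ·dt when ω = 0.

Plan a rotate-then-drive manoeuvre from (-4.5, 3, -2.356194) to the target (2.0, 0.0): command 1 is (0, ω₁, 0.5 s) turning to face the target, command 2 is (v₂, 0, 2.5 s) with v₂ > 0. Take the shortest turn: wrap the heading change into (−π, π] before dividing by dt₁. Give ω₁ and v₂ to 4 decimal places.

ω₁ = 3.8476, v₂ = 2.8636

heading to target = atan2(0−3, 2−-4.5) = -0.4324
Δθ = wrap(-0.4324 − -2.3562) = 1.9238; ω₁ = Δθ/dt₁ = 3.8476
distance = √((2−-4.5)² + (0−3)²) = 7.1589; v₂ = distance/dt₂ = 2.8636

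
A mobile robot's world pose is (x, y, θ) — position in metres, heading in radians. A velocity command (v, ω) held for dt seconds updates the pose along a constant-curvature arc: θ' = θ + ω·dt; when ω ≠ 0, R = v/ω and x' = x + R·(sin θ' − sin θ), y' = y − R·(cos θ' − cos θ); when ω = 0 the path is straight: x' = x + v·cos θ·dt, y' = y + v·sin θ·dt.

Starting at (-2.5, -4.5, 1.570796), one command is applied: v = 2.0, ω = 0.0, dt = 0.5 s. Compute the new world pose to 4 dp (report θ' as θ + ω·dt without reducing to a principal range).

(-2.5000, -3.5000, 1.5708)

θ' = 1.5708 + 0.0·0.5 = 1.5708
ω = 0 → straight: x' = -2.5 + 2.0·cos(1.5708)·0.5 = -2.5000
y' = -4.5 + 2.0·sin(1.5708)·0.5 = -3.5000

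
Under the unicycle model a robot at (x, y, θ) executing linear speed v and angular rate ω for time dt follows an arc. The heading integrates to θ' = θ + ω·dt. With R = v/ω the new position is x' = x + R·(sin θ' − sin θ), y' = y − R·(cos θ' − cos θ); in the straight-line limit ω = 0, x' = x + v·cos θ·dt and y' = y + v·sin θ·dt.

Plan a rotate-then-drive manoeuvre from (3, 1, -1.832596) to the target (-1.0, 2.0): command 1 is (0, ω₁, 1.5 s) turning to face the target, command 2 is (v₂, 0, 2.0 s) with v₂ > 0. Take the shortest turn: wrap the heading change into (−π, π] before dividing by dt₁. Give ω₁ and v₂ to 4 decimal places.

heading to target = atan2(2−1, -1−3) = 2.8966
Δθ = wrap(2.8966 − -1.8326) = -1.5540; ω₁ = Δθ/dt₁ = -1.0360
distance = √((-1−3)² + (2−1)²) = 4.1231; v₂ = distance/dt₂ = 2.0616

ω₁ = -1.0360, v₂ = 2.0616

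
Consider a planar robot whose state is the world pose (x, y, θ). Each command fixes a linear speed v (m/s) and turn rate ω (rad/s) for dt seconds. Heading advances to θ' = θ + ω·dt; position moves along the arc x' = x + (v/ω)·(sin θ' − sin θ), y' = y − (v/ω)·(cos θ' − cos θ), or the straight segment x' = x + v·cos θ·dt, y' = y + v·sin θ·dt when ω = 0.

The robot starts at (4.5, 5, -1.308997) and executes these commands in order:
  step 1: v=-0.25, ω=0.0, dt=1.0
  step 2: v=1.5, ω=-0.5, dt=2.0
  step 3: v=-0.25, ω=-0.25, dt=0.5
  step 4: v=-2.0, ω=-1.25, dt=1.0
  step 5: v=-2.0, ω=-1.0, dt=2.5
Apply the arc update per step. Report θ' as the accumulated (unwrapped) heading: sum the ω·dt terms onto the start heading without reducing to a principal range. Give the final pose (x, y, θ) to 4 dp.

step 1: θ'=-1.3090 (straight) → pose (4.4353, 5.2415, -1.3090)
step 2: θ'=-2.3090 (R=-3.0000) → pose (3.7566, 2.4462, -2.3090)
step 3: θ'=-2.4340 (R=1.0000) → pose (3.8462, 2.5331, -2.4340)
step 4: θ'=-3.6840 (R=1.6000) → pose (5.7122, 2.6876, -3.6840)
step 5: θ'=-6.1840 (R=2.0000) → pose (4.8778, -1.0155, -6.1840)

(4.8778, -1.0155, -6.1840)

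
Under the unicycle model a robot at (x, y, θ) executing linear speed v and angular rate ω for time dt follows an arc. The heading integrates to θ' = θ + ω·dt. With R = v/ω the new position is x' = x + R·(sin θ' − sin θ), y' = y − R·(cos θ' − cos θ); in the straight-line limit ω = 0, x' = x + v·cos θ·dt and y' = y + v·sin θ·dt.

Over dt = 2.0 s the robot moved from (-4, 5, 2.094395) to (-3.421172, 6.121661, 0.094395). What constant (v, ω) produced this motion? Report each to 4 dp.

v = 0.7500, ω = -1.0000

Δθ = 0.094395 − 2.094395 = -2.000000
ω = Δθ/dt = -2.000000/2.0 = -1.0000
R = −Δy/(cos θ' − cos θ) = -0.7500
v = R·ω = -0.7500·-1.0000 = 0.7500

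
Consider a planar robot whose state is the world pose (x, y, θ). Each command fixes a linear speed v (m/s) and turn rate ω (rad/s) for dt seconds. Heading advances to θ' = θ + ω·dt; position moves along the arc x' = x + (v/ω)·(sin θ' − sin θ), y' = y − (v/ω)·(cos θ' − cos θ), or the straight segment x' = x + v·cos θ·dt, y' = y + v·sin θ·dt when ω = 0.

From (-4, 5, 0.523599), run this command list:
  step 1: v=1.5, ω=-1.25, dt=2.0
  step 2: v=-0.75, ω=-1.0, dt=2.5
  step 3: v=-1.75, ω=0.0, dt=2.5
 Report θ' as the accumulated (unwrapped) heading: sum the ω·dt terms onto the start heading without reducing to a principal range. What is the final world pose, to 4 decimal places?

(0.1439, -0.8870, -4.4764)

step 1: θ'=-1.9764 (R=-1.2000) → pose (-2.2974, 3.4873, -1.9764)
step 2: θ'=-4.4764 (R=0.7500) → pose (-0.8790, 3.3667, -4.4764)
step 3: θ'=-4.4764 (straight) → pose (0.1439, -0.8870, -4.4764)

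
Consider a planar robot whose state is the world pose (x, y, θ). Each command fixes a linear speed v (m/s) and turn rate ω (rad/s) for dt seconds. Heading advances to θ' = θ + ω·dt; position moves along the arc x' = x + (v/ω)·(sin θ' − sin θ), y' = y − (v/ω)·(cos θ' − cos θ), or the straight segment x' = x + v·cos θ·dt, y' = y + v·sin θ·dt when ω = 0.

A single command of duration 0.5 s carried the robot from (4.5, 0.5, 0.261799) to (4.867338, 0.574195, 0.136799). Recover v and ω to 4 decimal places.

v = 0.7500, ω = -0.2500

Δθ = 0.136799 − 0.261799 = -0.125000
ω = Δθ/dt = -0.125000/0.5 = -0.2500
R = Δx/(sin θ' − sin θ) = -3.0000
v = R·ω = -3.0000·-0.2500 = 0.7500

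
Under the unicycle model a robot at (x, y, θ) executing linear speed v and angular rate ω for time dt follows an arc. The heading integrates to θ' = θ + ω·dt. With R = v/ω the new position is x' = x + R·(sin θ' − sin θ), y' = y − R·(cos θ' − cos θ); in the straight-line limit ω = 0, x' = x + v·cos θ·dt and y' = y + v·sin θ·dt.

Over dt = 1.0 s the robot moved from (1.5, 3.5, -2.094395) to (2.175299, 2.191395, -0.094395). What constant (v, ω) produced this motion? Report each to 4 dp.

Δθ = -0.094395 − -2.094395 = 2.000000
ω = Δθ/dt = 2.000000/1.0 = 2.0000
R = −Δy/(cos θ' − cos θ) = 0.8750
v = R·ω = 0.8750·2.0000 = 1.7500

v = 1.7500, ω = 2.0000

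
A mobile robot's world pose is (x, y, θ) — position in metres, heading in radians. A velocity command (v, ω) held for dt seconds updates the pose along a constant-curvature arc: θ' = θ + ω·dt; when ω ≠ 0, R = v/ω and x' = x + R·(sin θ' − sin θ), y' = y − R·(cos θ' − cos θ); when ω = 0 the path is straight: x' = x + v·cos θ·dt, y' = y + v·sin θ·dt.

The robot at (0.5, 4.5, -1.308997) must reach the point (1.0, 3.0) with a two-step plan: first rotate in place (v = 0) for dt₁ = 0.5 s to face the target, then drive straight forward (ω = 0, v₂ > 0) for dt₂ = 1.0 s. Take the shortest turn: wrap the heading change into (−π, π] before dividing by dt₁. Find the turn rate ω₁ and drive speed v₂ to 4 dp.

ω₁ = 0.1199, v₂ = 1.5811

heading to target = atan2(3−4.5, 1−0.5) = -1.2490
Δθ = wrap(-1.2490 − -1.3090) = 0.0600; ω₁ = Δθ/dt₁ = 0.1199
distance = √((1−0.5)² + (3−4.5)²) = 1.5811; v₂ = distance/dt₂ = 1.5811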